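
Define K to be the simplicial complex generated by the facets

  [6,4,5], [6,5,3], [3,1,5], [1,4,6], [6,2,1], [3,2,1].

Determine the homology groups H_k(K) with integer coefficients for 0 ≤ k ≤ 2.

H_0 = Z,  H_1 = Z,  H_2 = 0.

Order the vertices as 1 < 2 < 3 < 4 < 5 < 6. Listing each simplex with vertices in this order, K has dimension 2 with simplices:

  0-simplices (6): [1], [2], [3], [4], [5], [6]
  1-simplices (12): [1,2], [1,3], [1,4], [1,5], [1,6], [2,3], [2,6], [3,5], [3,6], [4,5], [4,6], [5,6]
  2-simplices (6): [1,2,3], [1,2,6], [1,3,5], [1,4,6], [3,5,6], [4,5,6]

Hence C_0 ≅ Z^6, C_1 ≅ Z^12, C_2 ≅ Z^6.

The boundary map ∂_1: C_1 → C_0 maps an edge to its endpoints' difference, ∂[p,q] = q − p. For instance
  ∂[3,6] = [6] − [3].
This gives a 6×12 integer matrix of rank 5; reducing to Smith normal form yields diagonal entries (1,1,1,1,1).

The boundary map ∂_2: C_2 → C_1 sends each 2-simplex [p,q,r] to [q,r] − [p,r] + [p,q]. For instance
  ∂[1,2,6] = [2,6] − [1,6] + [1,2],
  ∂[1,4,6] = [4,6] − [1,6] + [1,4].
As a 12×6 matrix over Z this has rank 6, with invariant factors (1,1,1,1,1,1).

Now H_k = ker ∂_k / im ∂_{k+1}, so:

  H_0: rank C_0 − rank ∂_1 = 6 − 5 = 1, and the invariant factors of ∂_1 are all 1, so H_0 ≅ Z.
  H_1: rank ker ∂_1 − rank ∂_2 = (12 − 5) − 6 = 1, and the invariant factors of ∂_2 are all 1, so H_1 ≅ Z.
  H_2: rank ker ∂_2 − rank ∂_3 = (6 − 6) − 0 = 0, and there is no ∂_3, so H_2 ≅ 0.

As a check, the Euler characteristic is 6 − 12 + 6 = 0, which agrees with 1 − 1 + 0 = 0.
(K is a triangulation of the cylinder S^1 x I.)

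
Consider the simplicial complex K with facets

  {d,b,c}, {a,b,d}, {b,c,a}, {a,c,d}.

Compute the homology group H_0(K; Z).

H_0 = Z.

Order the vertices as a < b < c < d. Listing each simplex with vertices in this order, K has dimension 2 with simplices:

  0-simplices (4): a, b, c, d
  1-simplices (6): ab, ac, ad, bc, bd, cd
  2-simplices (4): abc, abd, acd, bcd

Hence C_0 ≅ Z^4, C_1 ≅ Z^6, C_2 ≅ Z^4.

Boundary ∂_1: C_1 → C_0 sends each edge [p,q] (with p < q) to q − p. For instance
  ∂ad = d − a.
As a 4×6 matrix over Z this has rank 3, with invariant factors (1,1,1).

The boundary map ∂_2: C_2 → C_1 maps a triangle to the signed sum of its edges. For instance
  ∂bcd = cd − bd + bc,
  ∂abc = bc − ac + ab.
As a 6×4 matrix over Z this has rank 3, with invariant factors (1,1,1).

From H_k ≅ ker(∂_k) / im(∂_{k+1}) we obtain:

  H_0: rank C_0 − rank ∂_1 = 4 − 3 = 1, and the invariant factors of ∂_1 are all 1, so H_0 = Z.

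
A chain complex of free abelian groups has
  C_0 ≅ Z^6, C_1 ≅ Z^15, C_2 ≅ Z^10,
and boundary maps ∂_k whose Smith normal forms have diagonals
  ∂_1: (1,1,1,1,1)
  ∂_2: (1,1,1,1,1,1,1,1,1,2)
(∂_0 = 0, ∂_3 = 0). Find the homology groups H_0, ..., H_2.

H_0 = Z,  H_1 = Z/2,  H_2 = 0.

H_0: b_0 = 6 − 0 − 5 = 1; torsion from ∂_1 factors > 1: none. So H_0 = Z.
H_1: b_1 = 15 − 5 − 10 = 0; torsion from ∂_2 factors > 1: [2]. So H_1 = Z/2.
H_2: b_2 = 10 − 10 − 0 = 0; torsion from ∂_3 factors > 1: none. So H_2 = 0.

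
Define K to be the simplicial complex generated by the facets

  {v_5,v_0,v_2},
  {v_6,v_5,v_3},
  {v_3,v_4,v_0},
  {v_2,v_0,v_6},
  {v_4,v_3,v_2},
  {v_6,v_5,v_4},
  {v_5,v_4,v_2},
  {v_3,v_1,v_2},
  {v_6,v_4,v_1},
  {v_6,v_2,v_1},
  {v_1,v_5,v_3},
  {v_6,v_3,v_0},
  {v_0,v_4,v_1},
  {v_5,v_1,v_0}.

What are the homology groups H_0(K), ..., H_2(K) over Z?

We work with the vertex ordering v_0 < v_1 < v_2 < v_3 < v_4 < v_5 < v_6. The simplices of K, each written with vertices in increasing order, are:

  0-simplices (7): [v_0], [v_1], [v_2], [v_3], [v_4], [v_5], [v_6]
  1-simplices (21): (21 of them)
  2-simplices (14): (14 of them)

so the chain groups are C_0 ≅ Z^7, C_1 ≅ Z^21, C_2 ≅ Z^14.

∂_1: C_1 → C_0 sends each edge [p,q] (with p < q) to q − p. For instance
  ∂[v_4,v_6] = [v_6] − [v_4].
The resulting 7×21 matrix has rank 6, and its Smith normal form has invariant factors (1,1,1,1,1,1).

Boundary ∂_2: C_2 → C_1 sends each 2-simplex [p,q,r] to [q,r] − [p,r] + [p,q]. For instance
  ∂[v_1,v_2,v_3] = [v_2,v_3] − [v_1,v_3] + [v_1,v_2],
  ∂[v_2,v_4,v_5] = [v_4,v_5] − [v_2,v_5] + [v_2,v_4].
The 21×14 boundary matrix has rank 13 and Smith normal form diag(1,1,1,1,1,1,1,1,1,1,1,1,1).

Now H_k = ker ∂_k / im ∂_{k+1}, so:

  H_0: rank C_0 − rank ∂_1 = 7 − 6 = 1, and the invariant factors of ∂_1 are all 1, so H_0 ≅ Z.
  H_1: rank ker ∂_1 − rank ∂_2 = (21 − 6) − 13 = 2, and the invariant factors of ∂_2 are all 1, so H_1 ≅ Z^2.
  H_2: rank ker ∂_2 − rank ∂_3 = (14 − 13) − 0 = 1, and there is no ∂_3, so H_2 ≅ Z.

H_0 = Z,  H_1 = Z^2,  H_2 = Z.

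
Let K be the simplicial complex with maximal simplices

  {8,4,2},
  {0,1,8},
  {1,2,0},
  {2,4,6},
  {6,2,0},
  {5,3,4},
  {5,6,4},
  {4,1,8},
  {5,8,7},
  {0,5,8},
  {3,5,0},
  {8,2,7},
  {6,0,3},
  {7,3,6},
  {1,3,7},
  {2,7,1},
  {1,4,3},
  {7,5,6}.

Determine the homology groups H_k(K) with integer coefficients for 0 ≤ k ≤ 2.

K has 9 vertices, 27 edges, 18 triangles.
rank ∂_0 = 0, rank ∂_1 = 8 ⇒ b_0 = 9 − 0 − 8 = 1; all invariant factors of ∂_1 are 1 so no torsion. So H_0 = Z.
rank ∂_1 = 8, rank ∂_2 = 18 ⇒ b_1 = 27 − 8 − 18 = 1; ∂_2 has invariant factor(s) [2] giving torsion. So H_1 = Z ⊕ Z/2.
rank ∂_2 = 18, rank ∂_3 = 0 ⇒ b_2 = 18 − 18 − 0 = 0. So H_2 = 0.

H_0 ≅ Z,  H_1 ≅ Z ⊕ Z/2,  H_2 = 0.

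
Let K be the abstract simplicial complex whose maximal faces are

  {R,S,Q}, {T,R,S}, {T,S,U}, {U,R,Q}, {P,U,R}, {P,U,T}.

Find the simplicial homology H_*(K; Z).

We work with the vertex ordering P < Q < R < S < T < U. The simplices of K, each written with vertices in increasing order, are:

  0-simplices (6): P, Q, R, S, T, U
  1-simplices (12): PR, PT, PU, QR, QS, QU, RS, RT, RU, ST, SU, TU
  2-simplices (6): PRU, PTU, QRS, QRU, RST, STU

giving chain groups C_0 ≅ Z^6, C_1 ≅ Z^12, C_2 ≅ Z^6.

Boundary ∂_1: C_1 → C_0 is given by ∂[p,q] = [q] − [p]. For instance
  ∂QS = S − Q.
This gives a 6×12 integer matrix of rank 5; reducing to Smith normal form yields diagonal entries (1,1,1,1,1).

The boundary map ∂_2: C_2 → C_1 sends each 2-simplex [p,q,r] to [q,r] − [p,r] + [p,q]. For instance
  ∂RST = ST − RT + RS,
  ∂PRU = RU − PU + PR.
As a 12×6 matrix over Z this has rank 6, with invariant factors (1,1,1,1,1,1).

Now H_k = ker ∂_k / im ∂_{k+1}, so:

  H_0: rank C_0 − rank ∂_1 = 6 − 5 = 1, and the invariant factors of ∂_1 are all 1, so H_0 = Z.
  H_1: rank ker ∂_1 − rank ∂_2 = (12 − 5) − 6 = 1, and the invariant factors of ∂_2 are all 1, so H_1 = Z.
  H_2: rank ker ∂_2 − rank ∂_3 = (6 − 6) − 0 = 0, and there is no ∂_3, so H_2 = 0.

As a check, the Euler characteristic is 6 − 12 + 6 = 0, which agrees with 1 − 1 + 0 = 0.
(K is a triangulation of the cylinder S^1 x I.)

H_0 ≅ Z,  H_1 ≅ Z,  H_2 = 0.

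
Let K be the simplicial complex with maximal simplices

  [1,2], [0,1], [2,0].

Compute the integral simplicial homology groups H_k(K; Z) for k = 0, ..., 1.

Order the vertices as 0 < 1 < 2. Listing each simplex with vertices in this order, K has dimension 1 with simplices:

  0-simplices (3): [0], [1], [2]
  1-simplices (3): [0,1], [0,2], [1,2]

Hence C_0 ≅ Z^3, C_1 ≅ Z^3.

∂_1: C_1 → C_0 is given by ∂[p,q] = [q] − [p]. For instance
  ∂[1,2] = [2] − [1].
This gives a 3×3 integer matrix of rank 2; reducing to Smith normal form yields diagonal entries (1,1).

Now H_k = ker ∂_k / im ∂_{k+1}, so:

  H_0: rank C_0 − rank ∂_1 = 3 − 2 = 1, and the invariant factors of ∂_1 are all 1, so H_0 = Z.
  H_1: rank ker ∂_1 − rank ∂_2 = (3 − 2) − 0 = 1, and there is no ∂_2, so H_1 = Z.

As a check, the Euler characteristic is 3 − 3 = 0, which agrees with 1 − 1 = 0.

H_0 ≅ Z,  H_1 ≅ Z.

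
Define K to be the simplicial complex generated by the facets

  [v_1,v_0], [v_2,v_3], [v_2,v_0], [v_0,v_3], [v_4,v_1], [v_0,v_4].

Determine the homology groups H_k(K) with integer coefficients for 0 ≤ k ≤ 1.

Take the total order v_0 < v_1 < v_2 < v_3 < v_4 on the vertex set. Then K (dimension 1) consists of the simplices:

  0-simplices (5): [v_0], [v_1], [v_2], [v_3], [v_4]
  1-simplices (6): [v_0,v_1], [v_0,v_2], [v_0,v_3], [v_0,v_4], [v_1,v_4], [v_2,v_3]

so the chain groups are C_0 ≅ Z^5, C_1 ≅ Z^6.

The boundary map ∂_1: C_1 → C_0 sends each edge [p,q] (with p < q) to q − p.
This gives a 5×6 integer matrix of rank 4; reducing to Smith normal form yields diagonal entries (1,1,1,1).

Reading off H_k = ker ∂_k / im ∂_{k+1}:

  H_0: rank C_0 − rank ∂_1 = 5 − 4 = 1, and the invariant factors of ∂_1 are all 1, so H_0 = Z.
  H_1: rank ker ∂_1 − rank ∂_2 = (6 − 4) − 0 = 2, and there is no ∂_2, so H_1 = Z^2.

As a check, the Euler characteristic is 5 − 6 = -1, which agrees with 1 − 2 = -1.
(K is a triangulation of a wedge of 2 circles.)

H_0 ≅ Z,  H_1 ≅ Z^2.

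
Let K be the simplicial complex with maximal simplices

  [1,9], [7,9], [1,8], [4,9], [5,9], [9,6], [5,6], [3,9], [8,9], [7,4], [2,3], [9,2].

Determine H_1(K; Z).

H_1 = Z^4.

Fix the vertex order 1 < 2 < 3 < 4 < 5 < 6 < 7 < 8 < 9 and write every simplex with vertices in increasing order. Then dim K = 1 and the simplices of K are:

  0-simplices (9): [1], [2], [3], [4], [5], [6], [7], [8], [9]
  1-simplices (12): [1,8], [1,9], [2,3], [2,9], [3,9], [4,7], [4,9], [5,6], [5,9], [6,9], [7,9], [8,9]

Hence C_0 ≅ Z^9, C_1 ≅ Z^12.

Boundary ∂_1: C_1 → C_0 sends each edge [p,q] (with p < q) to q − p.
The 9×12 boundary matrix has rank 8 and Smith normal form diag(1,1,1,1,1,1,1,1).

Computing H_k = (kernel of ∂_k) / (image of ∂_{k+1}):

  H_1: rank ker ∂_1 − rank ∂_2 = (12 − 8) − 0 = 4, and there is no ∂_2, so H_1 ≅ Z^4.

(K is a triangulation of a wedge of 4 circles.)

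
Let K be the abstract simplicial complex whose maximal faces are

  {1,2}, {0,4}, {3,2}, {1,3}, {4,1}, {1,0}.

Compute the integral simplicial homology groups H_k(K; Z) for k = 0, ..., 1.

H_0 = Z,  H_1 = Z^2.

K has 5 vertices, 6 edges.
rank ∂_0 = 0, rank ∂_1 = 4 ⇒ b_0 = 5 − 0 − 4 = 1; all invariant factors of ∂_1 are 1 so no torsion. So H_0 = Z.
rank ∂_1 = 4, rank ∂_2 = 0 ⇒ b_1 = 6 − 4 − 0 = 2. So H_1 = Z^2.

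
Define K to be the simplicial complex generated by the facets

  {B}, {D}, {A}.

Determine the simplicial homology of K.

H_0 ≅ Z^3.

Take the total order A < B < D on the vertex set. Then K (dimension 0) consists of the simplices:

  0-simplices (3): A, B, D

so the chain groups are C_0 ≅ Z^3.

Computing H_k = (kernel of ∂_k) / (image of ∂_{k+1}):

  H_0: rank C_0 − rank ∂_1 = 3 − 0 = 3, and there is no ∂_1, so H_0 = Z^3.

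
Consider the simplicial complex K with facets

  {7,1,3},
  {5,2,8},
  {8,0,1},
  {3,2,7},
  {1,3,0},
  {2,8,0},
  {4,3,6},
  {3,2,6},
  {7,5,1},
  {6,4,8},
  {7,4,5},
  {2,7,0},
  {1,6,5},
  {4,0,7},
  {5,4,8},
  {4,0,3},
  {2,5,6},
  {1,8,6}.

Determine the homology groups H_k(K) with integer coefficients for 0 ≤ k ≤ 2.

We work with the vertex ordering 0 < 1 < 2 < 3 < 4 < 5 < 6 < 7 < 8. The simplices of K, each written with vertices in increasing order, are:

  0-simplices (9): [0], [1], [2], [3], [4], [5], [6], [7], [8]
  1-simplices (27): (27 of them)
  2-simplices (18): [0,1,3], [0,1,8], [0,2,7], [0,2,8], [0,3,4], [0,4,7], [1,3,7], [1,5,6], [1,5,7], [1,6,8], [2,3,6], [2,3,7], [2,5,6], [2,5,8], [3,4,6], [4,5,7], [4,5,8], [4,6,8]

so the chain groups are C_0 ≅ Z^9, C_1 ≅ Z^27, C_2 ≅ Z^18.

Boundary ∂_1: C_1 → C_0 sends each edge [p,q] (with p < q) to q − p. For instance
  ∂[1,5] = [5] − [1].
The resulting 9×27 matrix has rank 8, and its Smith normal form has invariant factors (1,1,1,1,1,1,1,1).

∂_2: C_2 → C_1 acts by ∂[p,q,r] = [q,r] − [p,r] + [p,q]. For instance
  ∂[0,2,8] = [2,8] − [0,8] + [0,2],
  ∂[0,2,7] = [2,7] − [0,7] + [0,2].
The resulting 27×18 matrix has rank 18, and its Smith normal form has invariant factors (1,1,1,1,1,1,1,1,1,1,1,1,1,1,1,1,1,2).

From H_k ≅ ker(∂_k) / im(∂_{k+1}) we obtain:

  H_0: rank C_0 − rank ∂_1 = 9 − 8 = 1, and the invariant factors of ∂_1 are all 1, so H_0 = Z.
  H_1: rank ker ∂_1 − rank ∂_2 = (27 − 8) − 18 = 1, and ∂_2 has invariant factor 2 > 1, so H_1 = Z ⊕ Z/2.
  H_2: rank ker ∂_2 − rank ∂_3 = (18 − 18) − 0 = 0, and there is no ∂_3, so H_2 = 0.

As a check, the Euler characteristic is 9 − 27 + 18 = 0, which agrees with 1 − 1 + 0 = 0.

H_0 ≅ Z,  H_1 ≅ Z ⊕ Z/2,  H_2 = 0.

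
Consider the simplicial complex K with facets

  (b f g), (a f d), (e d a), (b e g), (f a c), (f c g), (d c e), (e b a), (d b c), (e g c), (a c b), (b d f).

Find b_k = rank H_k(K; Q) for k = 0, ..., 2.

Take the total order a < b < c < d < e < f < g on the vertex set. Then K (dimension 2) consists of the simplices:

  0-simplices (7): a, b, c, d, e, f, g
  1-simplices (18): ab, ac, ad, ae, af, bc, bd, be, bf, bg, cd, ce, cf, cg, de, df, eg, fg
  2-simplices (12): abc, abe, acf, ade, adf, bcd, bdf, beg, bfg, cde, ceg, cfg

giving chain groups C_0 ≅ Z^7, C_1 ≅ Z^18, C_2 ≅ Z^12.

The boundary map ∂_1: C_1 → C_0 sends each edge [p,q] (with p < q) to q − p. For instance
  ∂de = e − d.
As a 7×18 matrix over Z this has rank 6, with invariant factors (1,1,1,1,1,1).

Boundary ∂_2: C_2 → C_1 acts by ∂[p,q,r] = [q,r] − [p,r] + [p,q]. For instance
  ∂adf = df − af + ad,
  ∂ade = de − ae + ad.
This gives a 18×12 integer matrix of rank 12; reducing to Smith normal form yields diagonal entries (1,1,1,1,1,1,1,1,1,1,1,2).

Now H_k = ker ∂_k / im ∂_{k+1}, so:

  H_0: rank C_0 − rank ∂_1 = 7 − 6 = 1, and the invariant factors of ∂_1 are all 1, so H_0 ≅ Z.
  H_1: rank ker ∂_1 − rank ∂_2 = (18 − 6) − 12 = 0, and ∂_2 has invariant factor 2 > 1, so H_1 ≅ Z/2.
  H_2: rank ker ∂_2 − rank ∂_3 = (12 − 12) − 0 = 0, and there is no ∂_3, so H_2 ≅ 0.

(K is a triangulation of the real projective plane RP^2.)

Hence the Betti numbers are b_0 = 1, b_1 = 0, b_2 = 0.

b_0 = 1, b_1 = 0, b_2 = 0.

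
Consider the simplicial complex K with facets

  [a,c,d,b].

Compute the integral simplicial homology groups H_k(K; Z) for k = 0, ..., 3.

H_0 ≅ Z,  H_1 = 0,  H_2 = 0,  H_3 = 0.

We work with the vertex ordering a < b < c < d. The simplices of K, each written with vertices in increasing order, are:

  0-simplices (4): a, b, c, d
  1-simplices (6): ab, ac, ad, bc, bd, cd
  2-simplices (4): abc, abd, acd, bcd
  3-simplices (1): abcd

so the chain groups are C_0 ≅ Z^4, C_1 ≅ Z^6, C_2 ≅ Z^4, C_3 ≅ Z^1.

∂_1: C_1 → C_0 is given by ∂[p,q] = [q] − [p].
This gives a 4×6 integer matrix of rank 3; reducing to Smith normal form yields diagonal entries (1,1,1).

The boundary map ∂_2: C_2 → C_1 acts by ∂[p,q,r] = [q,r] − [p,r] + [p,q]. For instance
  ∂abc = bc − ac + ab,
  ∂bcd = cd − bd + bc.
As a 6×4 matrix over Z this has rank 3, with invariant factors (1,1,1).

Boundary ∂_3: C_3 → C_2 sends each 3-simplex σ to the alternating sum Σ_i (−1)^i (σ with its i-th vertex removed). For instance
  ∂abcd = bcd − acd + abd − abc.
The 4×1 boundary matrix has rank 1 and Smith normal form diag(1).

Reading off H_k = ker ∂_k / im ∂_{k+1}:

  H_0: rank C_0 − rank ∂_1 = 4 − 3 = 1, and the invariant factors of ∂_1 are all 1, so H_0 = Z.
  H_1: rank ker ∂_1 − rank ∂_2 = (6 − 3) − 3 = 0, and the invariant factors of ∂_2 are all 1, so H_1 = 0.
  H_2: rank ker ∂_2 − rank ∂_3 = (4 − 3) − 1 = 0, and the invariant factors of ∂_3 are all 1, so H_2 = 0.
  H_3: rank ker ∂_3 − rank ∂_4 = (1 − 1) − 0 = 0, and there is no ∂_4, so H_3 = 0.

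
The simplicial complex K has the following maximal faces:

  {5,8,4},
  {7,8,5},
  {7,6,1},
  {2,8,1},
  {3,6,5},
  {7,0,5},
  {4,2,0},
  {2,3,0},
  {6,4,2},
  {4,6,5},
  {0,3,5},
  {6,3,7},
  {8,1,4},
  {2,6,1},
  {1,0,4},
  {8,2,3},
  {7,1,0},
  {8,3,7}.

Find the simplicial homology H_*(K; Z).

H_0 ≅ Z,  H_1 ≅ Z ⊕ Z/2,  H_2 = 0.

Fix the vertex order 0 < 1 < 2 < 3 < 4 < 5 < 6 < 7 < 8 and write every simplex with vertices in increasing order. Then dim K = 2 and the simplices of K are:

  0-simplices (9): [0], [1], [2], [3], [4], [5], [6], [7], [8]
  1-simplices (27): (27 of them)
  2-simplices (18): [0,1,4], [0,1,7], [0,2,3], [0,2,4], [0,3,5], [0,5,7], [1,2,6], [1,2,8], [1,4,8], [1,6,7], [2,3,8], [2,4,6], [3,5,6], [3,6,7], [3,7,8], [4,5,6], [4,5,8], [5,7,8]

so the chain groups are C_0 ≅ Z^9, C_1 ≅ Z^27, C_2 ≅ Z^18.

The boundary map ∂_1: C_1 → C_0 is given by ∂[p,q] = [q] − [p].
This gives a 9×27 integer matrix of rank 8; reducing to Smith normal form yields diagonal entries (1,1,1,1,1,1,1,1).

The boundary map ∂_2: C_2 → C_1 maps a triangle to the signed sum of its edges. For instance
  ∂[2,3,8] = [3,8] − [2,8] + [2,3],
  ∂[5,7,8] = [7,8] − [5,8] + [5,7].
The resulting 27×18 matrix has rank 18, and its Smith normal form has invariant factors (1,1,1,1,1,1,1,1,1,1,1,1,1,1,1,1,1,2).

Computing H_k = (kernel of ∂_k) / (image of ∂_{k+1}):

  H_0: rank C_0 − rank ∂_1 = 9 − 8 = 1, and the invariant factors of ∂_1 are all 1, so H_0 = Z.
  H_1: rank ker ∂_1 − rank ∂_2 = (27 − 8) − 18 = 1, and ∂_2 has invariant factor 2 > 1, so H_1 = Z ⊕ Z/2.
  H_2: rank ker ∂_2 − rank ∂_3 = (18 − 18) − 0 = 0, and there is no ∂_3, so H_2 = 0.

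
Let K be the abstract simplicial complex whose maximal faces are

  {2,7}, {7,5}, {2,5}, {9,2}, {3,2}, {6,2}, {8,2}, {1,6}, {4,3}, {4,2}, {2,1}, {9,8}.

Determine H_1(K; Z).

H_1 ≅ Z^4.

K has 9 vertices, 12 edges.
rank ∂_1 = 8, rank ∂_2 = 0 ⇒ b_1 = 12 − 8 − 0 = 4. So H_1 = Z^4.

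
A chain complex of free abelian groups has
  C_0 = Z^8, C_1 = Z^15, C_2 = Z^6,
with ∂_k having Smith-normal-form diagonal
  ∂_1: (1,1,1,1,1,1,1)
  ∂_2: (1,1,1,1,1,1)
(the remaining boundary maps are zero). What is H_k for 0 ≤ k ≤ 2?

H_0: b_0 = 8 − 0 − 7 = 1; torsion from ∂_1 factors > 1: none. So H_0 = Z.
H_1: b_1 = 15 − 7 − 6 = 2; torsion from ∂_2 factors > 1: none. So H_1 = Z^2.
H_2: b_2 = 6 − 6 − 0 = 0; torsion from ∂_3 factors > 1: none. So H_2 = 0.

H_0 = Z,  H_1 = Z^2,  H_2 = 0.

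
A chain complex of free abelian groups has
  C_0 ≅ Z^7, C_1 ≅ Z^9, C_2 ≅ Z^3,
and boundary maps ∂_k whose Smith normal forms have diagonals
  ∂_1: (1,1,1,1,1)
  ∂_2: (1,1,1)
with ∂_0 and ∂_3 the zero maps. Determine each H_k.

H_0 ≅ Z^2,  H_1 ≅ Z,  H_2 = 0.

H_0: b_0 = 7 − 0 − 5 = 2; torsion from ∂_1 factors > 1: none. So H_0 ≅ Z^2.
H_1: b_1 = 9 − 5 − 3 = 1; torsion from ∂_2 factors > 1: none. So H_1 ≅ Z.
H_2: b_2 = 3 − 3 − 0 = 0; torsion from ∂_3 factors > 1: none. So H_2 ≅ 0.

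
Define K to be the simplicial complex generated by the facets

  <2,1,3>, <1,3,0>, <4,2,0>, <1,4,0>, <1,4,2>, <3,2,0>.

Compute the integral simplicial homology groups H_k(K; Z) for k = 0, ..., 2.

H_0 = Z,  H_1 = 0,  H_2 = Z.

Take the total order 0 < 1 < 2 < 3 < 4 on the vertex set. Then K (dimension 2) consists of the simplices:

  0-simplices (5): [0], [1], [2], [3], [4]
  1-simplices (9): [0,1], [0,2], [0,3], [0,4], [1,2], [1,3], [1,4], [2,3], [2,4]
  2-simplices (6): [0,1,3], [0,1,4], [0,2,3], [0,2,4], [1,2,3], [1,2,4]

so the chain groups are C_0 ≅ Z^5, C_1 ≅ Z^9, C_2 ≅ Z^6.

Boundary ∂_1: C_1 → C_0 is given by ∂[p,q] = [q] − [p]. For instance
  ∂[2,4] = [4] − [2].
As a 5×9 matrix over Z this has rank 4, with invariant factors (1,1,1,1).

The boundary map ∂_2: C_2 → C_1 sends each 2-simplex [p,q,r] to [q,r] − [p,r] + [p,q]. For instance
  ∂[1,2,3] = [2,3] − [1,3] + [1,2],
  ∂[0,2,4] = [2,4] − [0,4] + [0,2].
The 9×6 boundary matrix has rank 5 and Smith normal form diag(1,1,1,1,1).

Computing H_k = (kernel of ∂_k) / (image of ∂_{k+1}):

  H_0: rank C_0 − rank ∂_1 = 5 − 4 = 1, and the invariant factors of ∂_1 are all 1, so H_0 = Z.
  H_1: rank ker ∂_1 − rank ∂_2 = (9 − 4) − 5 = 0, and the invariant factors of ∂_2 are all 1, so H_1 = 0.
  H_2: rank ker ∂_2 − rank ∂_3 = (6 − 5) − 0 = 1, and there is no ∂_3, so H_2 = Z.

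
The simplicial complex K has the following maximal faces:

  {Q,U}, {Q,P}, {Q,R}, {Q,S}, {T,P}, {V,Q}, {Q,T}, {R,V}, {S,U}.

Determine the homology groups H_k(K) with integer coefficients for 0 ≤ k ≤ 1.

We work with the vertex ordering P < Q < R < S < T < U < V. The simplices of K, each written with vertices in increasing order, are:

  0-simplices (7): P, Q, R, S, T, U, V
  1-simplices (9): PQ, PT, QR, QS, QT, QU, QV, RV, SU

giving chain groups C_0 ≅ Z^7, C_1 ≅ Z^9.

The boundary map ∂_1: C_1 → C_0 sends each edge [p,q] (with p < q) to q − p. For instance
  ∂QS = S − Q.
The 7×9 boundary matrix has rank 6 and Smith normal form diag(1,1,1,1,1,1).

Computing H_k = (kernel of ∂_k) / (image of ∂_{k+1}):

  H_0: rank C_0 − rank ∂_1 = 7 − 6 = 1, and the invariant factors of ∂_1 are all 1, so H_0 ≅ Z.
  H_1: rank ker ∂_1 − rank ∂_2 = (9 − 6) − 0 = 3, and there is no ∂_2, so H_1 ≅ Z^3.

H_0 ≅ Z,  H_1 ≅ Z^3.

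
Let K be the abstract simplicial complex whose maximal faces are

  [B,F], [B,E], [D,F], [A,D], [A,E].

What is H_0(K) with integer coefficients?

H_0 = Z.

We work with the vertex ordering A < B < D < E < F. The simplices of K, each written with vertices in increasing order, are:

  0-simplices (5): A, B, D, E, F
  1-simplices (5): AD, AE, BE, BF, DF

Hence C_0 ≅ Z^5, C_1 ≅ Z^5.

∂_1: C_1 → C_0 sends each edge [p,q] (with p < q) to q − p. For instance
  ∂DF = F − D.
The 5×5 boundary matrix has rank 4 and Smith normal form diag(1,1,1,1).

From H_k ≅ ker(∂_k) / im(∂_{k+1}) we obtain:

  H_0: rank C_0 − rank ∂_1 = 5 − 4 = 1, and the invariant factors of ∂_1 are all 1, so H_0 = Z.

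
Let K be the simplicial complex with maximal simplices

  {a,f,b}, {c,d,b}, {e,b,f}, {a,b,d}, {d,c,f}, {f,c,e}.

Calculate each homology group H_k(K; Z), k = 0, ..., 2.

We work with the vertex ordering a < b < c < d < e < f. The simplices of K, each written with vertices in increasing order, are:

  0-simplices (6): a, b, c, d, e, f
  1-simplices (12): ab, ad, af, bc, bd, be, bf, cd, ce, cf, df, ef
  2-simplices (6): abd, abf, bcd, bef, cdf, cef

so the chain groups are C_0 ≅ Z^6, C_1 ≅ Z^12, C_2 ≅ Z^6.

The boundary map ∂_1: C_1 → C_0 maps an edge to its endpoints' difference, ∂[p,q] = q − p.
As a 6×12 matrix over Z this has rank 5, with invariant factors (1,1,1,1,1).

Boundary ∂_2: C_2 → C_1 acts by ∂[p,q,r] = [q,r] − [p,r] + [p,q]. For instance
  ∂bef = ef − bf + be,
  ∂cef = ef − cf + ce.
The resulting 12×6 matrix has rank 6, and its Smith normal form has invariant factors (1,1,1,1,1,1).

Now H_k = ker ∂_k / im ∂_{k+1}, so:

  H_0: rank C_0 − rank ∂_1 = 6 − 5 = 1, and the invariant factors of ∂_1 are all 1, so H_0 = Z.
  H_1: rank ker ∂_1 − rank ∂_2 = (12 − 5) − 6 = 1, and the invariant factors of ∂_2 are all 1, so H_1 = Z.
  H_2: rank ker ∂_2 − rank ∂_3 = (6 − 6) − 0 = 0, and there is no ∂_3, so H_2 = 0.

H_0 = Z,  H_1 = Z,  H_2 = 0.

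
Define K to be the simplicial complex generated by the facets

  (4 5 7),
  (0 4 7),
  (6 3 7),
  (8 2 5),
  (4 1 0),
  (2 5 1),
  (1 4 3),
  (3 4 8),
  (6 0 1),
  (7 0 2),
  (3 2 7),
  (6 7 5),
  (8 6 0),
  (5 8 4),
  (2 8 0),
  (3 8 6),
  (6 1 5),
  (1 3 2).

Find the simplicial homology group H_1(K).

H_1 ≅ Z^2.

Fix the vertex order 0 < 1 < 2 < 3 < 4 < 5 < 6 < 7 < 8 and write every simplex with vertices in increasing order. Then dim K = 2 and the simplices of K are:

  0-simplices (9): [0], [1], [2], [3], [4], [5], [6], [7], [8]
  1-simplices (27): (27 of them)
  2-simplices (18): [0,1,4], [0,1,6], [0,2,7], [0,2,8], [0,4,7], [0,6,8], [1,2,3], [1,2,5], [1,3,4], [1,5,6], [2,3,7], [2,5,8], [3,4,8], [3,6,7], [3,6,8], [4,5,7], [4,5,8], [5,6,7]

giving chain groups C_0 ≅ Z^9, C_1 ≅ Z^27, C_2 ≅ Z^18.

∂_1: C_1 → C_0 maps an edge to its endpoints' difference, ∂[p,q] = q − p.
The 9×27 boundary matrix has rank 8 and Smith normal form diag(1,1,1,1,1,1,1,1).

∂_2: C_2 → C_1 acts by ∂[p,q,r] = [q,r] − [p,r] + [p,q]. For instance
  ∂[3,6,8] = [6,8] − [3,8] + [3,6],
  ∂[2,5,8] = [5,8] − [2,8] + [2,5].
This gives a 27×18 integer matrix of rank 17; reducing to Smith normal form yields diagonal entries (1,1,1,1,1,1,1,1,1,1,1,1,1,1,1,1,1).

Reading off H_k = ker ∂_k / im ∂_{k+1}:

  H_1: rank ker ∂_1 − rank ∂_2 = (27 − 8) − 17 = 2, and the invariant factors of ∂_2 are all 1, so H_1 ≅ Z^2.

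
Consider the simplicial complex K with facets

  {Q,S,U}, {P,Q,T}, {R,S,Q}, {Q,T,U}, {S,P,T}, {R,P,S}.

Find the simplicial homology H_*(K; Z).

H_0 = Z,  H_1 = Z,  H_2 = 0.

Fix the vertex order P < Q < R < S < T < U and write every simplex with vertices in increasing order. Then dim K = 2 and the simplices of K are:

  0-simplices (6): P, Q, R, S, T, U
  1-simplices (12): PQ, PR, PS, PT, QR, QS, QT, QU, RS, ST, SU, TU
  2-simplices (6): PQT, PRS, PST, QRS, QSU, QTU

Hence C_0 ≅ Z^6, C_1 ≅ Z^12, C_2 ≅ Z^6.

Boundary ∂_1: C_1 → C_0 is given by ∂[p,q] = [q] − [p].
The resulting 6×12 matrix has rank 5, and its Smith normal form has invariant factors (1,1,1,1,1).

Boundary ∂_2: C_2 → C_1 sends each 2-simplex [p,q,r] to [q,r] − [p,r] + [p,q]. For instance
  ∂PRS = RS − PS + PR,
  ∂QSU = SU − QU + QS.
The 12×6 boundary matrix has rank 6 and Smith normal form diag(1,1,1,1,1,1).

From H_k ≅ ker(∂_k) / im(∂_{k+1}) we obtain:

  H_0: rank C_0 − rank ∂_1 = 6 − 5 = 1, and the invariant factors of ∂_1 are all 1, so H_0 = Z.
  H_1: rank ker ∂_1 − rank ∂_2 = (12 − 5) − 6 = 1, and the invariant factors of ∂_2 are all 1, so H_1 = Z.
  H_2: rank ker ∂_2 − rank ∂_3 = (6 − 6) − 0 = 0, and there is no ∂_3, so H_2 = 0.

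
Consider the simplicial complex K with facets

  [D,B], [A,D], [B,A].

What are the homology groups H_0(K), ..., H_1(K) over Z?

H_0 = Z,  H_1 = Z.

Fix the vertex order A < B < D and write every simplex with vertices in increasing order. Then dim K = 1 and the simplices of K are:

  0-simplices (3): A, B, D
  1-simplices (3): AB, AD, BD

giving chain groups C_0 ≅ Z^3, C_1 ≅ Z^3.

The boundary map ∂_1: C_1 → C_0 is given by ∂[p,q] = [q] − [p].
As a 3×3 matrix over Z this has rank 2, with invariant factors (1,1).

Now H_k = ker ∂_k / im ∂_{k+1}, so:

  H_0: rank C_0 − rank ∂_1 = 3 − 2 = 1, and the invariant factors of ∂_1 are all 1, so H_0 ≅ Z.
  H_1: rank ker ∂_1 − rank ∂_2 = (3 − 2) − 0 = 1, and there is no ∂_2, so H_1 ≅ Z.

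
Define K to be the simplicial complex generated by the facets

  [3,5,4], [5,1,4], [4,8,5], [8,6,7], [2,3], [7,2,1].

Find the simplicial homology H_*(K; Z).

K has 8 vertices, 14 edges, 5 triangles.
rank ∂_0 = 0, rank ∂_1 = 7 ⇒ b_0 = 8 − 0 − 7 = 1; all invariant factors of ∂_1 are 1 so no torsion. So H_0 = Z.
rank ∂_1 = 7, rank ∂_2 = 5 ⇒ b_1 = 14 − 7 − 5 = 2; all invariant factors of ∂_2 are 1 so no torsion. So H_1 = Z^2.
rank ∂_2 = 5, rank ∂_3 = 0 ⇒ b_2 = 5 − 5 − 0 = 0. So H_2 = 0.

H_0 ≅ Z,  H_1 ≅ Z^2,  H_2 = 0.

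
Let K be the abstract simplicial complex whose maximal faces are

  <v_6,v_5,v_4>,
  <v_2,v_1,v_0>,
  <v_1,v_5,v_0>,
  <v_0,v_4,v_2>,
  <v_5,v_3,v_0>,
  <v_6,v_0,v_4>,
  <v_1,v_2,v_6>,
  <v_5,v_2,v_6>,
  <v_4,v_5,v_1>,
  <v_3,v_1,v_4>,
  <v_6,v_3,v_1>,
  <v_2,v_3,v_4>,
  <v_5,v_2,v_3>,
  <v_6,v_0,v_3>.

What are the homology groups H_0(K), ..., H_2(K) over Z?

Order the vertices as v_0 < v_1 < v_2 < v_3 < v_4 < v_5 < v_6. Listing each simplex with vertices in this order, K has dimension 2 with simplices:

  0-simplices (7): [v_0], [v_1], [v_2], [v_3], [v_4], [v_5], [v_6]
  1-simplices (21): (21 of them)
  2-simplices (14): (14 of them)

so the chain groups are C_0 ≅ Z^7, C_1 ≅ Z^21, C_2 ≅ Z^14.

Boundary ∂_1: C_1 → C_0 is given by ∂[p,q] = [q] − [p].
This gives a 7×21 integer matrix of rank 6; reducing to Smith normal form yields diagonal entries (1,1,1,1,1,1).

Boundary ∂_2: C_2 → C_1 maps a triangle to the signed sum of its edges. For instance
  ∂[v_1,v_4,v_5] = [v_4,v_5] − [v_1,v_5] + [v_1,v_4],
  ∂[v_2,v_5,v_6] = [v_5,v_6] − [v_2,v_6] + [v_2,v_5].
As a 21×14 matrix over Z this has rank 13, with invariant factors (1,1,1,1,1,1,1,1,1,1,1,1,1).

Reading off H_k = ker ∂_k / im ∂_{k+1}:

  H_0: rank C_0 − rank ∂_1 = 7 − 6 = 1, and the invariant factors of ∂_1 are all 1, so H_0 = Z.
  H_1: rank ker ∂_1 − rank ∂_2 = (21 − 6) − 13 = 2, and the invariant factors of ∂_2 are all 1, so H_1 = Z^2.
  H_2: rank ker ∂_2 − rank ∂_3 = (14 − 13) − 0 = 1, and there is no ∂_3, so H_2 = Z.

H_0 ≅ Z,  H_1 ≅ Z^2,  H_2 ≅ Z.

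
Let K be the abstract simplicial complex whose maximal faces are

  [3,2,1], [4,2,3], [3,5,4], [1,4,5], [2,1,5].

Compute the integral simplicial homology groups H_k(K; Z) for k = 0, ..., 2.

H_0 = Z,  H_1 = Z,  H_2 = 0.

Take the total order 1 < 2 < 3 < 4 < 5 on the vertex set. Then K (dimension 2) consists of the simplices:

  0-simplices (5): [1], [2], [3], [4], [5]
  1-simplices (10): [1,2], [1,3], [1,4], [1,5], [2,3], [2,4], [2,5], [3,4], [3,5], [4,5]
  2-simplices (5): [1,2,3], [1,2,5], [1,4,5], [2,3,4], [3,4,5]

Hence C_0 ≅ Z^5, C_1 ≅ Z^10, C_2 ≅ Z^5.

The boundary map ∂_1: C_1 → C_0 sends each edge [p,q] (with p < q) to q − p. For instance
  ∂[2,4] = [4] − [2].
This gives a 5×10 integer matrix of rank 4; reducing to Smith normal form yields diagonal entries (1,1,1,1).

Boundary ∂_2: C_2 → C_1 sends each 2-simplex [p,q,r] to [q,r] − [p,r] + [p,q]. For instance
  ∂[1,4,5] = [4,5] − [1,5] + [1,4],
  ∂[3,4,5] = [4,5] − [3,5] + [3,4].
This gives a 10×5 integer matrix of rank 5; reducing to Smith normal form yields diagonal entries (1,1,1,1,1).

Reading off H_k = ker ∂_k / im ∂_{k+1}:

  H_0: rank C_0 − rank ∂_1 = 5 − 4 = 1, and the invariant factors of ∂_1 are all 1, so H_0 = Z.
  H_1: rank ker ∂_1 − rank ∂_2 = (10 − 4) − 5 = 1, and the invariant factors of ∂_2 are all 1, so H_1 = Z.
  H_2: rank ker ∂_2 − rank ∂_3 = (5 − 5) − 0 = 0, and there is no ∂_3, so H_2 = 0.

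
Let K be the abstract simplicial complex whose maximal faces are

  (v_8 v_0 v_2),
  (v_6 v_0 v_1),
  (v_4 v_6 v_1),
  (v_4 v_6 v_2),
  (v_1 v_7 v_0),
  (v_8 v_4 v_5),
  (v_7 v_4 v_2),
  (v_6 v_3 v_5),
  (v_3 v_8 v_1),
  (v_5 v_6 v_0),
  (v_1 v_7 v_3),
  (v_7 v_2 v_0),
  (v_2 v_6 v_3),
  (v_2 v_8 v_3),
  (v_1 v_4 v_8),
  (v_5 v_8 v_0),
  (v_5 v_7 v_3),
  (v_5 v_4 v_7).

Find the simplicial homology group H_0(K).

Order the vertices as v_0 < v_1 < v_2 < v_3 < v_4 < v_5 < v_6 < v_7 < v_8. Listing each simplex with vertices in this order, K has dimension 2 with simplices:

  0-simplices (9): [v_0], [v_1], [v_2], [v_3], [v_4], [v_5], [v_6], [v_7], [v_8]
  1-simplices (27): (27 of them)
  2-simplices (18): (18 of them)

giving chain groups C_0 ≅ Z^9, C_1 ≅ Z^27, C_2 ≅ Z^18.

∂_1: C_1 → C_0 maps an edge to its endpoints' difference, ∂[p,q] = q − p. For instance
  ∂[v_1,v_4] = [v_4] − [v_1].
As a 9×27 matrix over Z this has rank 8, with invariant factors (1,1,1,1,1,1,1,1).

∂_2: C_2 → C_1 sends each 2-simplex [p,q,r] to [q,r] − [p,r] + [p,q]. For instance
  ∂[v_3,v_5,v_7] = [v_5,v_7] − [v_3,v_7] + [v_3,v_5],
  ∂[v_2,v_3,v_8] = [v_3,v_8] − [v_2,v_8] + [v_2,v_3].
The 27×18 boundary matrix has rank 17 and Smith normal form diag(1,1,1,1,1,1,1,1,1,1,1,1,1,1,1,1,1).

From H_k ≅ ker(∂_k) / im(∂_{k+1}) we obtain:

  H_0: rank C_0 − rank ∂_1 = 9 − 8 = 1, and the invariant factors of ∂_1 are all 1, so H_0 = Z.

H_0 = Z.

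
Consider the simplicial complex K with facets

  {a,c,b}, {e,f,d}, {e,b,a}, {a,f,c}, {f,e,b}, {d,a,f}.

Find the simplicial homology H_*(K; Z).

H_0 = Z,  H_1 = Z,  H_2 = 0.

Take the total order a < b < c < d < e < f on the vertex set. Then K (dimension 2) consists of the simplices:

  0-simplices (6): a, b, c, d, e, f
  1-simplices (12): ab, ac, ad, ae, af, bc, be, bf, cf, de, df, ef
  2-simplices (6): abc, abe, acf, adf, bef, def

Hence C_0 ≅ Z^6, C_1 ≅ Z^12, C_2 ≅ Z^6.

The boundary map ∂_1: C_1 → C_0 sends each edge [p,q] (with p < q) to q − p. For instance
  ∂ac = c − a.
The resulting 6×12 matrix has rank 5, and its Smith normal form has invariant factors (1,1,1,1,1).

Boundary ∂_2: C_2 → C_1 sends each 2-simplex [p,q,r] to [q,r] − [p,r] + [p,q]. For instance
  ∂abc = bc − ac + ab,
  ∂def = ef − df + de.
The 12×6 boundary matrix has rank 6 and Smith normal form diag(1,1,1,1,1,1).

Computing H_k = (kernel of ∂_k) / (image of ∂_{k+1}):

  H_0: rank C_0 − rank ∂_1 = 6 − 5 = 1, and the invariant factors of ∂_1 are all 1, so H_0 = Z.
  H_1: rank ker ∂_1 − rank ∂_2 = (12 − 5) − 6 = 1, and the invariant factors of ∂_2 are all 1, so H_1 = Z.
  H_2: rank ker ∂_2 − rank ∂_3 = (6 − 6) − 0 = 0, and there is no ∂_3, so H_2 = 0.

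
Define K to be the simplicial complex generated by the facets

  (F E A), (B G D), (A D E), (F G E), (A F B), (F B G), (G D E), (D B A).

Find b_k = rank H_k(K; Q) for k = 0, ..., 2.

K has 6 vertices, 12 edges, 8 triangles.
rank ∂_0 = 0, rank ∂_1 = 5 ⇒ b_0 = 6 − 0 − 5 = 1; all invariant factors of ∂_1 are 1 so no torsion. So H_0 = Z.
rank ∂_1 = 5, rank ∂_2 = 7 ⇒ b_1 = 12 − 5 − 7 = 0; all invariant factors of ∂_2 are 1 so no torsion. So H_1 = 0.
rank ∂_2 = 7, rank ∂_3 = 0 ⇒ b_2 = 8 − 7 − 0 = 1. So H_2 = Z.

b_0 = 1, b_1 = 0, b_2 = 1.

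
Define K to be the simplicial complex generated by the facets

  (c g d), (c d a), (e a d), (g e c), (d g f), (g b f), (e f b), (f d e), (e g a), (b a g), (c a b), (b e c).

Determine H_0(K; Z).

H_0 ≅ Z.

Order the vertices as a < b < c < d < e < f < g. Listing each simplex with vertices in this order, K has dimension 2 with simplices:

  0-simplices (7): a, b, c, d, e, f, g
  1-simplices (18): ab, ac, ad, ae, ag, bc, be, bf, bg, cd, ce, cg, de, df, dg, ef, eg, fg
  2-simplices (12): abc, abg, acd, ade, aeg, bce, bef, bfg, cdg, ceg, def, dfg

giving chain groups C_0 ≅ Z^7, C_1 ≅ Z^18, C_2 ≅ Z^12.

The boundary map ∂_1: C_1 → C_0 maps an edge to its endpoints' difference, ∂[p,q] = q − p.
As a 7×18 matrix over Z this has rank 6, with invariant factors (1,1,1,1,1,1).

∂_2: C_2 → C_1 sends each 2-simplex [p,q,r] to [q,r] − [p,r] + [p,q]. For instance
  ∂aeg = eg − ag + ae,
  ∂def = ef − df + de.
This gives a 18×12 integer matrix of rank 12; reducing to Smith normal form yields diagonal entries (1,1,1,1,1,1,1,1,1,1,1,2).

Reading off H_k = ker ∂_k / im ∂_{k+1}:

  H_0: rank C_0 − rank ∂_1 = 7 − 6 = 1, and the invariant factors of ∂_1 are all 1, so H_0 = Z.

(K is a triangulation of the real projective plane RP^2.)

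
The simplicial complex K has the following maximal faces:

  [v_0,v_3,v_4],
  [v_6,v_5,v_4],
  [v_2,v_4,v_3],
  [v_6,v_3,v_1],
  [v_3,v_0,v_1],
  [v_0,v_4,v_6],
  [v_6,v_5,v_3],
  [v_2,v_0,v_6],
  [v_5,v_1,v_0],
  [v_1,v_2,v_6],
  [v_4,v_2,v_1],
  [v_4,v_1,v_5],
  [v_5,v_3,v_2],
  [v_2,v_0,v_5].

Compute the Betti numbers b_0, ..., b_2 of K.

b_0 = 1, b_1 = 2, b_2 = 1.

We work with the vertex ordering v_0 < v_1 < v_2 < v_3 < v_4 < v_5 < v_6. The simplices of K, each written with vertices in increasing order, are:

  0-simplices (7): [v_0], [v_1], [v_2], [v_3], [v_4], [v_5], [v_6]
  1-simplices (21): (21 of them)
  2-simplices (14): (14 of them)

giving chain groups C_0 ≅ Z^7, C_1 ≅ Z^21, C_2 ≅ Z^14.

∂_1: C_1 → C_0 sends each edge [p,q] (with p < q) to q − p.
As a 7×21 matrix over Z this has rank 6, with invariant factors (1,1,1,1,1,1).

The boundary map ∂_2: C_2 → C_1 sends each 2-simplex [p,q,r] to [q,r] − [p,r] + [p,q]. For instance
  ∂[v_1,v_2,v_6] = [v_2,v_6] − [v_1,v_6] + [v_1,v_2],
  ∂[v_4,v_5,v_6] = [v_5,v_6] − [v_4,v_6] + [v_4,v_5].
The 21×14 boundary matrix has rank 13 and Smith normal form diag(1,1,1,1,1,1,1,1,1,1,1,1,1).

From H_k ≅ ker(∂_k) / im(∂_{k+1}) we obtain:

  H_0: rank C_0 − rank ∂_1 = 7 − 6 = 1, and the invariant factors of ∂_1 are all 1, so H_0 ≅ Z.
  H_1: rank ker ∂_1 − rank ∂_2 = (21 − 6) − 13 = 2, and the invariant factors of ∂_2 are all 1, so H_1 ≅ Z^2.
  H_2: rank ker ∂_2 − rank ∂_3 = (14 − 13) − 0 = 1, and there is no ∂_3, so H_2 ≅ Z.

Hence the Betti numbers are b_0 = 1, b_1 = 2, b_2 = 1.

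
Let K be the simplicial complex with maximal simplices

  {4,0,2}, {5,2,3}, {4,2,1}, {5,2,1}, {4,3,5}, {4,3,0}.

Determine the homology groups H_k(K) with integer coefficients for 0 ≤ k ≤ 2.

Take the total order 0 < 1 < 2 < 3 < 4 < 5 on the vertex set. Then K (dimension 2) consists of the simplices:

  0-simplices (6): [0], [1], [2], [3], [4], [5]
  1-simplices (12): [0,2], [0,3], [0,4], [1,2], [1,4], [1,5], [2,3], [2,4], [2,5], [3,4], [3,5], [4,5]
  2-simplices (6): [0,2,4], [0,3,4], [1,2,4], [1,2,5], [2,3,5], [3,4,5]

Hence C_0 ≅ Z^6, C_1 ≅ Z^12, C_2 ≅ Z^6.

∂_1: C_1 → C_0 maps an edge to its endpoints' difference, ∂[p,q] = q − p. For instance
  ∂[3,5] = [5] − [3].
The resulting 6×12 matrix has rank 5, and its Smith normal form has invariant factors (1,1,1,1,1).

The boundary map ∂_2: C_2 → C_1 acts by ∂[p,q,r] = [q,r] − [p,r] + [p,q]. For instance
  ∂[0,3,4] = [3,4] − [0,4] + [0,3],
  ∂[0,2,4] = [2,4] − [0,4] + [0,2].
This gives a 12×6 integer matrix of rank 6; reducing to Smith normal form yields diagonal entries (1,1,1,1,1,1).

From H_k ≅ ker(∂_k) / im(∂_{k+1}) we obtain:

  H_0: rank C_0 − rank ∂_1 = 6 − 5 = 1, and the invariant factors of ∂_1 are all 1, so H_0 ≅ Z.
  H_1: rank ker ∂_1 − rank ∂_2 = (12 − 5) − 6 = 1, and the invariant factors of ∂_2 are all 1, so H_1 ≅ Z.
  H_2: rank ker ∂_2 − rank ∂_3 = (6 − 6) − 0 = 0, and there is no ∂_3, so H_2 ≅ 0.

As a check, the Euler characteristic is 6 − 12 + 6 = 0, which agrees with 1 − 1 + 0 = 0.
(K is a triangulation of the cylinder S^1 x I.)

H_0 = Z,  H_1 = Z,  H_2 = 0.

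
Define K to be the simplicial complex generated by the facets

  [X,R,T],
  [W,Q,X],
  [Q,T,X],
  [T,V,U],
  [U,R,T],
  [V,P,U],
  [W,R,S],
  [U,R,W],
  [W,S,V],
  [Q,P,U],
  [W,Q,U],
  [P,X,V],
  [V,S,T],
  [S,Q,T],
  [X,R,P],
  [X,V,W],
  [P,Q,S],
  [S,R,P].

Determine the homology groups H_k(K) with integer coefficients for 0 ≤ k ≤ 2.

H_0 ≅ Z,  H_1 ≅ Z^2,  H_2 ≅ Z.

Take the total order P < Q < R < S < T < U < V < W < X on the vertex set. Then K (dimension 2) consists of the simplices:

  0-simplices (9): P, Q, R, S, T, U, V, W, X
  1-simplices (27): PQ, PR, PS, PU, PV, PX, QS, QT, QU, QW, QX, RS, RT, RU, RW, RX, ST, SV, SW, TU, TV, TX, UV, UW, VW, VX, WX
  2-simplices (18): PQS, PQU, PRS, PRX, PUV, PVX, QST, QTX, QUW, QWX, RSW, RTU, RTX, RUW, STV, SVW, TUV, VWX

giving chain groups C_0 ≅ Z^9, C_1 ≅ Z^27, C_2 ≅ Z^18.

Boundary ∂_1: C_1 → C_0 is given by ∂[p,q] = [q] − [p].
This gives a 9×27 integer matrix of rank 8; reducing to Smith normal form yields diagonal entries (1,1,1,1,1,1,1,1).

Boundary ∂_2: C_2 → C_1 maps a triangle to the signed sum of its edges. For instance
  ∂PRX = RX − PX + PR,
  ∂PQU = QU − PU + PQ.
As a 27×18 matrix over Z this has rank 17, with invariant factors (1,1,1,1,1,1,1,1,1,1,1,1,1,1,1,1,1).

From H_k ≅ ker(∂_k) / im(∂_{k+1}) we obtain:

  H_0: rank C_0 − rank ∂_1 = 9 − 8 = 1, and the invariant factors of ∂_1 are all 1, so H_0 ≅ Z.
  H_1: rank ker ∂_1 − rank ∂_2 = (27 − 8) − 17 = 2, and the invariant factors of ∂_2 are all 1, so H_1 ≅ Z^2.
  H_2: rank ker ∂_2 − rank ∂_3 = (18 − 17) − 0 = 1, and there is no ∂_3, so H_2 ≅ Z.

(K is a triangulation of the torus T^2.)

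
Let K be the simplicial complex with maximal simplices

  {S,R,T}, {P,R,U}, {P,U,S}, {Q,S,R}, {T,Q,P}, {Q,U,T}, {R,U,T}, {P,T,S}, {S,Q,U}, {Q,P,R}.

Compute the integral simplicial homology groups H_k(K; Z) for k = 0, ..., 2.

Take the total order P < Q < R < S < T < U on the vertex set. Then K (dimension 2) consists of the simplices:

  0-simplices (6): P, Q, R, S, T, U
  1-simplices (15): PQ, PR, PS, PT, PU, QR, QS, QT, QU, RS, RT, RU, ST, SU, TU
  2-simplices (10): PQR, PQT, PRU, PST, PSU, QRS, QSU, QTU, RST, RTU

so the chain groups are C_0 ≅ Z^6, C_1 ≅ Z^15, C_2 ≅ Z^10.

Boundary ∂_1: C_1 → C_0 sends each edge [p,q] (with p < q) to q − p.
The 6×15 boundary matrix has rank 5 and Smith normal form diag(1,1,1,1,1).

The boundary map ∂_2: C_2 → C_1 maps a triangle to the signed sum of its edges. For instance
  ∂RST = ST − RT + RS,
  ∂PRU = RU − PU + PR.
The 15×10 boundary matrix has rank 10 and Smith normal form diag(1,1,1,1,1,1,1,1,1,2).

From H_k ≅ ker(∂_k) / im(∂_{k+1}) we obtain:

  H_0: rank C_0 − rank ∂_1 = 6 − 5 = 1, and the invariant factors of ∂_1 are all 1, so H_0 ≅ Z.
  H_1: rank ker ∂_1 − rank ∂_2 = (15 − 5) − 10 = 0, and ∂_2 has invariant factor 2 > 1, so H_1 ≅ Z/2.
  H_2: rank ker ∂_2 − rank ∂_3 = (10 − 10) − 0 = 0, and there is no ∂_3, so H_2 ≅ 0.

H_0 = Z,  H_1 = Z/2,  H_2 = 0.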